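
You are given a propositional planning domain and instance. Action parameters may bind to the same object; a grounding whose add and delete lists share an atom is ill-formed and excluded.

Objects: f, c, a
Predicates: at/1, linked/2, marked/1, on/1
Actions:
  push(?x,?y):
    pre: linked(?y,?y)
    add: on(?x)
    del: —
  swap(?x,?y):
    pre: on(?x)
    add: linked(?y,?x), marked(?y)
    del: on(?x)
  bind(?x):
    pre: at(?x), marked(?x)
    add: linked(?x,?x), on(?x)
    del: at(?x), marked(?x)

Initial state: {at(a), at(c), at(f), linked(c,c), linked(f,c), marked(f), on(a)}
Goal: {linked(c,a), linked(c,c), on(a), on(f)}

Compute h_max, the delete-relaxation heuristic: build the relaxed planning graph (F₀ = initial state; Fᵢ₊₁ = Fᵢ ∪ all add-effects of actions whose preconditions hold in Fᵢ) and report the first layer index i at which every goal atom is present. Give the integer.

1

F0 = init (7 atoms)
F1 = F0 ∪ {linked(a,a), linked(c,a), linked(f,a), linked(f,f), marked(a), marked(c), on(c), on(f)}  (15 atoms)
goal ⊆ F1  ⇒  h_max = 1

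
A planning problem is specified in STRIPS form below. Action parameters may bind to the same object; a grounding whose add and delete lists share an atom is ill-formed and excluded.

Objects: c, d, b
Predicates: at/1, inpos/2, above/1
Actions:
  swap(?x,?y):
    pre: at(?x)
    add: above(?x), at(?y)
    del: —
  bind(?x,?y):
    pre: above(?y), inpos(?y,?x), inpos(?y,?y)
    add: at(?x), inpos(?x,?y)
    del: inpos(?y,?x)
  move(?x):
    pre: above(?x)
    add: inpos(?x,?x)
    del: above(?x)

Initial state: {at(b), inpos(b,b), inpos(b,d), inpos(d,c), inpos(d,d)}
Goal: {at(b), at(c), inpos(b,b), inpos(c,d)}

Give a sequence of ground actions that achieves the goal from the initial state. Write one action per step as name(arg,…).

1. swap(b,d)  →  {above(b), at(b), at(d), inpos(b,b), inpos(b,d), inpos(d,c), inpos(d,d)}
2. swap(d,c)  →  {above(b), above(d), at(b), at(c), at(d), inpos(b,b), inpos(b,d), inpos(d,c), inpos(d,d)}
3. bind(c,d)  →  {above(b), above(d), at(b), at(c), at(d), inpos(b,b), inpos(b,d), inpos(c,d), inpos(d,d)}

swap(b,d); swap(d,c); bind(c,d)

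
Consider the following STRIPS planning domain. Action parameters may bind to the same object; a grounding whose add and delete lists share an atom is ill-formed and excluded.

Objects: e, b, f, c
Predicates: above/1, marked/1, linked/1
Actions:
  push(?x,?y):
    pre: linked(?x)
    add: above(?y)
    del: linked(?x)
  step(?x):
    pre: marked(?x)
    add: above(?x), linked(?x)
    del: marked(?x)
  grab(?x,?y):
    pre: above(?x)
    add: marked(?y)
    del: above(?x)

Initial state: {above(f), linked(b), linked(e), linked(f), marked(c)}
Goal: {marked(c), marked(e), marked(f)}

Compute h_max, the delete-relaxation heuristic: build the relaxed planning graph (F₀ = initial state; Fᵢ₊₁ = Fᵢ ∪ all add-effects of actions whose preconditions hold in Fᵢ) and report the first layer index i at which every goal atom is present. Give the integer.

1

F0 = init (5 atoms)
F1 = F0 ∪ {above(b), above(c), above(e), linked(c), marked(b), marked(e), marked(f)}  (12 atoms)
goal ⊆ F1  ⇒  h_max = 1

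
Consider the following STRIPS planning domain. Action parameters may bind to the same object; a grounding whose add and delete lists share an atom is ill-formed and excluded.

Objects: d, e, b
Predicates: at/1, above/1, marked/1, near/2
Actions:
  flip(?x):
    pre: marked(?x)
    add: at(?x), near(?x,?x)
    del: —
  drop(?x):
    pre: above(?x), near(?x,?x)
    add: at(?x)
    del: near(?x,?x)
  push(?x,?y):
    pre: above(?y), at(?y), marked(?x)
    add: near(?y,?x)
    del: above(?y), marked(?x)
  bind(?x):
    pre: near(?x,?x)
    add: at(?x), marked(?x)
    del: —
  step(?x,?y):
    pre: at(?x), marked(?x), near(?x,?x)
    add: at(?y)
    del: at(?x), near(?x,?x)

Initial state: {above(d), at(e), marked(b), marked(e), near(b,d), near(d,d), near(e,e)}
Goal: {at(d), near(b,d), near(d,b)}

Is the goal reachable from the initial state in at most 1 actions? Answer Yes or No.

No

1. drop(d)  →  {above(d), at(d), at(e), marked(b), marked(e), near(b,d), near(e,e)}
2. push(b,d)  →  {at(d), at(e), marked(e), near(b,d), near(d,b), near(e,e)}
optimal plan length = 2; 2 > 1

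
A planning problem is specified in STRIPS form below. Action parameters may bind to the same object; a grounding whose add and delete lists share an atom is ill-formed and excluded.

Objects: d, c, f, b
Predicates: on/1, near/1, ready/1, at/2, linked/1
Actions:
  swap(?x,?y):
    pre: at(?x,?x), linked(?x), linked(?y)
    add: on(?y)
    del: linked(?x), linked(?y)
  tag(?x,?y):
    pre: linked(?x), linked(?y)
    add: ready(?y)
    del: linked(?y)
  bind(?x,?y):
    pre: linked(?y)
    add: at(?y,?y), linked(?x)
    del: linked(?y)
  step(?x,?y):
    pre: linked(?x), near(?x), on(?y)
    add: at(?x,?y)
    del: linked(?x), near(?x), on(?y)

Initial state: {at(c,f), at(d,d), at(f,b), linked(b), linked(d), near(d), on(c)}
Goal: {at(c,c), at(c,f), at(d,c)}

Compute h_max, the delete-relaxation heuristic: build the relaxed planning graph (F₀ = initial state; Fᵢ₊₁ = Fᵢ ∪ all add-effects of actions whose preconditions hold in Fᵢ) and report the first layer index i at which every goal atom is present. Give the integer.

F0 = init (7 atoms)
F1 = F0 ∪ {at(b,b), at(d,c), linked(c), linked(f), on(b), on(d), ready(b), ready(d)}  (15 atoms)
F2 = F1 ∪ {at(c,c), at(d,b), at(f,f), on(f), ready(c), ready(f)}  (21 atoms)
goal ⊆ F2  ⇒  h_max = 2

2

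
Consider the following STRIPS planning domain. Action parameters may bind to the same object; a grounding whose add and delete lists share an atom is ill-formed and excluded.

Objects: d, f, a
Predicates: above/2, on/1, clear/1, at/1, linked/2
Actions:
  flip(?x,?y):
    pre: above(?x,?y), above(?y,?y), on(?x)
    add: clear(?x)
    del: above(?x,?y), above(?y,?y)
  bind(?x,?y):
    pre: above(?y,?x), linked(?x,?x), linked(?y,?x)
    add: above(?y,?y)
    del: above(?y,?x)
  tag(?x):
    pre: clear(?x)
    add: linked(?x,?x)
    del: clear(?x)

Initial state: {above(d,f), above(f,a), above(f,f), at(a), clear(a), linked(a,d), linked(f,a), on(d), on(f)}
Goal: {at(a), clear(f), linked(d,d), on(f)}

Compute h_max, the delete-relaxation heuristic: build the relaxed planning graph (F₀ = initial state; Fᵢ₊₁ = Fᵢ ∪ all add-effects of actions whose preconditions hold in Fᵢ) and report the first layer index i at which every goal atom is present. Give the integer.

2

F0 = init (9 atoms)
F1 = F0 ∪ {clear(d), clear(f), linked(a,a)}  (12 atoms)
F2 = F1 ∪ {linked(d,d), linked(f,f)}  (14 atoms)
goal ⊆ F2  ⇒  h_max = 2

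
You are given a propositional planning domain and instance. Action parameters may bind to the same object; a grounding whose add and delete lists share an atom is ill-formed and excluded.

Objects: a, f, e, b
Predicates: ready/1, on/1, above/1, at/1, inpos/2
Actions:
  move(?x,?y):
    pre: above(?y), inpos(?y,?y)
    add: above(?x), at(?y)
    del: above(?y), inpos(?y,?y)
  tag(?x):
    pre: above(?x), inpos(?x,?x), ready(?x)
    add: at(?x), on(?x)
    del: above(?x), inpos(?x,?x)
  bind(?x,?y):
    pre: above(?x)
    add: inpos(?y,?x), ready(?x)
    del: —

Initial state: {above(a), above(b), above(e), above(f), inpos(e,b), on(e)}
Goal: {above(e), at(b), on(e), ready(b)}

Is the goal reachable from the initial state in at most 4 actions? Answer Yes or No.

1. bind(b,b)  →  {above(a), above(b), above(e), above(f), inpos(b,b), inpos(e,b), on(e), ready(b)}
2. move(a,b)  →  {above(a), above(e), above(f), at(b), inpos(e,b), on(e), ready(b)}
optimal plan length = 2; 2 ≤ 4

Yes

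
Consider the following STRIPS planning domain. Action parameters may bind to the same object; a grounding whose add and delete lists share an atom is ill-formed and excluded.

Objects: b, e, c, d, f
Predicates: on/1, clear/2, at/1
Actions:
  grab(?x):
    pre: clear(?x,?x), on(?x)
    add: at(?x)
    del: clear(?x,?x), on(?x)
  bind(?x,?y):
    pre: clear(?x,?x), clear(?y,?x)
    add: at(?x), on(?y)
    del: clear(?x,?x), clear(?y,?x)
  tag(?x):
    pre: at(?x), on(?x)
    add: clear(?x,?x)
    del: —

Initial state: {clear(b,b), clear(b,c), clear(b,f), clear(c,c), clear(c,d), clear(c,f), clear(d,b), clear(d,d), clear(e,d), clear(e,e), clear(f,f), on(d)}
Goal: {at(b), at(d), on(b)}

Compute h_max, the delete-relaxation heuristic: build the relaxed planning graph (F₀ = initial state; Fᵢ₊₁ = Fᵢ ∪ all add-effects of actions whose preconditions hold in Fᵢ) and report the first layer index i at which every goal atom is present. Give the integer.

1

F0 = init (12 atoms)
F1 = F0 ∪ {at(b), at(c), at(d), at(e), at(f), on(b), on(c), on(e), on(f)}  (21 atoms)
goal ⊆ F1  ⇒  h_max = 1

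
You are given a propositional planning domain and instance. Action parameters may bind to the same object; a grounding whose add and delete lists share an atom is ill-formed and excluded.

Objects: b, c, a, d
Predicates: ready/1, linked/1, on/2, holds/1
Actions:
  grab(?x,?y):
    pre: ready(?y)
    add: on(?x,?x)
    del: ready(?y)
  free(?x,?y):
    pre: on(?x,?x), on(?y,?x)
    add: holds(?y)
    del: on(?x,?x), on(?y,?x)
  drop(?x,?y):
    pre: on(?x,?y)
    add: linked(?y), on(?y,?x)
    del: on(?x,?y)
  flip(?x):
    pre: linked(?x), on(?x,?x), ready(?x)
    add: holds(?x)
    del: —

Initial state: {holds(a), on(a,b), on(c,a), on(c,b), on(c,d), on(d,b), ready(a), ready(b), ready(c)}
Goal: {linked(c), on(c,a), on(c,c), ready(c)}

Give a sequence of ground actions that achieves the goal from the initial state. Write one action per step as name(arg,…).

grab(c,b); drop(c,b); drop(b,c)

1. grab(c,b)  →  {holds(a), on(a,b), on(c,a), on(c,b), on(c,c), on(c,d), on(d,b), ready(a), ready(c)}
2. drop(c,b)  →  {holds(a), linked(b), on(a,b), on(b,c), on(c,a), on(c,c), on(c,d), on(d,b), ready(a), ready(c)}
3. drop(b,c)  →  {holds(a), linked(b), linked(c), on(a,b), on(c,a), on(c,b), on(c,c), on(c,d), on(d,b), ready(a), ready(c)}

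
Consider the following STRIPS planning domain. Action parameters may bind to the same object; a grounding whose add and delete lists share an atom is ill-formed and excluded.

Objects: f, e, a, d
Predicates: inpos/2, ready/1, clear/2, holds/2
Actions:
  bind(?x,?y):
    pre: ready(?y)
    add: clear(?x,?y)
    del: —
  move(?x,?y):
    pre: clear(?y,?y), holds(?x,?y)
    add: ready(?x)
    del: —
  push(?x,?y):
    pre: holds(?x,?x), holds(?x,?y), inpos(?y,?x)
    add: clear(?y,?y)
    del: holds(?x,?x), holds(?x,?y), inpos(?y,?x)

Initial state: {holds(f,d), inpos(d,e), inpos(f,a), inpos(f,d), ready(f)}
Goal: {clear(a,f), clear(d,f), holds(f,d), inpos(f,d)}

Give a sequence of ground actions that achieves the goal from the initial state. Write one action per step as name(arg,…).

bind(a,f); bind(d,f)

1. bind(a,f)  →  {clear(a,f), holds(f,d), inpos(d,e), inpos(f,a), inpos(f,d), ready(f)}
2. bind(d,f)  →  {clear(a,f), clear(d,f), holds(f,d), inpos(d,e), inpos(f,a), inpos(f,d), ready(f)}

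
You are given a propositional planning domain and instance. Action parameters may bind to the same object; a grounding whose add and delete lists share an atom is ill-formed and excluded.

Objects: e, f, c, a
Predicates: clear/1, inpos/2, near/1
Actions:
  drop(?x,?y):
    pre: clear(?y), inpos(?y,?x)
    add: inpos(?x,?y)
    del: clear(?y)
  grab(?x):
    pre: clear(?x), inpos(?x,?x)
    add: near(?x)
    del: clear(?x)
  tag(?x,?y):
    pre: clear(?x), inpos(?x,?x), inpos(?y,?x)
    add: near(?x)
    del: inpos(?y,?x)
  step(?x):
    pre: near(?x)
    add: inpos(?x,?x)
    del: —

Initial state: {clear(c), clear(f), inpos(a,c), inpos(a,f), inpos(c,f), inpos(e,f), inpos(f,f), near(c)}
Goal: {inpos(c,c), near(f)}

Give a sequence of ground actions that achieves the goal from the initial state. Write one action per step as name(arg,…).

grab(f); step(c)

1. grab(f)  →  {clear(c), inpos(a,c), inpos(a,f), inpos(c,f), inpos(e,f), inpos(f,f), near(c), near(f)}
2. step(c)  →  {clear(c), inpos(a,c), inpos(a,f), inpos(c,c), inpos(c,f), inpos(e,f), inpos(f,f), near(c), near(f)}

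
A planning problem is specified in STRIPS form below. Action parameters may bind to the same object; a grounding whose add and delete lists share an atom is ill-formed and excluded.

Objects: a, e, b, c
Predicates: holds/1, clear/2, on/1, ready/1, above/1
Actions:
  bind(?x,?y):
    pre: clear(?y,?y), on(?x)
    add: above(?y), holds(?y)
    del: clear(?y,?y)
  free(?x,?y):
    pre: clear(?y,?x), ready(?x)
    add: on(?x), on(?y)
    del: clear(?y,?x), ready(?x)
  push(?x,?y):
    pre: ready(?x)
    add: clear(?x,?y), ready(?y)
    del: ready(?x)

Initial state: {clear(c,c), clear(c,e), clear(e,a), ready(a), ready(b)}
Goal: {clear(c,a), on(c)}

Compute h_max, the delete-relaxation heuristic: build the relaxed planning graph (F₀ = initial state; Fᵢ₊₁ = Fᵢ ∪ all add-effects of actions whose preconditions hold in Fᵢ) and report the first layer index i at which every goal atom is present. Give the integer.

F0 = init (5 atoms)
F1 = F0 ∪ {clear(a,b), clear(a,c), clear(a,e), clear(b,a), clear(b,c), clear(b,e), on(a), on(e), ready(c), ready(e)}  (15 atoms)
F2 = F1 ∪ {above(c), clear(c,a), clear(c,b), clear(e,b), clear(e,c), holds(c), on(b), on(c)}  (23 atoms)
goal ⊆ F2  ⇒  h_max = 2

2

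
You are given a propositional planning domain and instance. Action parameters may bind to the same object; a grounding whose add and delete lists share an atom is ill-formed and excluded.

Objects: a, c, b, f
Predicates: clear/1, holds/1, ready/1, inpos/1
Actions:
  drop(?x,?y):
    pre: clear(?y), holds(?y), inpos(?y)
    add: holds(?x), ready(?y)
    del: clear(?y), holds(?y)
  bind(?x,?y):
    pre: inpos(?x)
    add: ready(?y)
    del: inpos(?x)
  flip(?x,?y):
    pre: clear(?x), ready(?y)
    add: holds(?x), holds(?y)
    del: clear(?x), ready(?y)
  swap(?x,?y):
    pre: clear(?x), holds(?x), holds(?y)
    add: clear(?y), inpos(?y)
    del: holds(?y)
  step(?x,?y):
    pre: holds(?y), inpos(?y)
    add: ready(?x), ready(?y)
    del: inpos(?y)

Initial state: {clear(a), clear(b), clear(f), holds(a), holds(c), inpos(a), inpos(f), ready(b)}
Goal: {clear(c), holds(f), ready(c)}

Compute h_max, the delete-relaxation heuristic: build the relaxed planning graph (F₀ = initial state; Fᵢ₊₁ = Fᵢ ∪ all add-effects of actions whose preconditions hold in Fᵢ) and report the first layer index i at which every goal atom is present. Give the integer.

1

F0 = init (8 atoms)
F1 = F0 ∪ {clear(c), holds(b), holds(f), inpos(c), ready(a), ready(c), ready(f)}  (15 atoms)
goal ⊆ F1  ⇒  h_max = 1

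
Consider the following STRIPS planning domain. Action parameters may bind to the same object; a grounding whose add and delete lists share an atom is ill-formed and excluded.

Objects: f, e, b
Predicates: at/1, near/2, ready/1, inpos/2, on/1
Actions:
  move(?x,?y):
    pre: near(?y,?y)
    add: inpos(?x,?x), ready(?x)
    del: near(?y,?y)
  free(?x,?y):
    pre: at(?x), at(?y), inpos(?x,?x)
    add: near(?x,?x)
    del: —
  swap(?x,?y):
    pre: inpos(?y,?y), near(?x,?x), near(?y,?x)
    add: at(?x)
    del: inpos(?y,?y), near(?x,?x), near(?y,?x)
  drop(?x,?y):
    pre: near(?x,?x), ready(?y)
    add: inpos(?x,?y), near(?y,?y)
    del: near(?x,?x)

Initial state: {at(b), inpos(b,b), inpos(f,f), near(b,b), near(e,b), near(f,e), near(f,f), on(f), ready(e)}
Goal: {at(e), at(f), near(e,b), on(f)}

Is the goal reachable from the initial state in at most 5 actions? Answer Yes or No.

1. move(e,b)  →  {at(b), inpos(b,b), inpos(e,e), inpos(f,f), near(e,b), near(f,e), near(f,f), on(f), ready(e)}
2. free(b,b)  →  {at(b), inpos(b,b), inpos(e,e), inpos(f,f), near(b,b), near(e,b), near(f,e), near(f,f), on(f), ready(e)}
3. swap(f,f)  →  {at(b), at(f), inpos(b,b), inpos(e,e), near(b,b), near(e,b), near(f,e), on(f), ready(e)}
4. drop(b,e)  →  {at(b), at(f), inpos(b,b), inpos(b,e), inpos(e,e), near(e,b), near(e,e), near(f,e), on(f), ready(e)}
5. swap(e,e)  →  {at(b), at(e), at(f), inpos(b,b), inpos(b,e), near(e,b), near(f,e), on(f), ready(e)}
optimal plan length = 5; 5 ≤ 5

Yes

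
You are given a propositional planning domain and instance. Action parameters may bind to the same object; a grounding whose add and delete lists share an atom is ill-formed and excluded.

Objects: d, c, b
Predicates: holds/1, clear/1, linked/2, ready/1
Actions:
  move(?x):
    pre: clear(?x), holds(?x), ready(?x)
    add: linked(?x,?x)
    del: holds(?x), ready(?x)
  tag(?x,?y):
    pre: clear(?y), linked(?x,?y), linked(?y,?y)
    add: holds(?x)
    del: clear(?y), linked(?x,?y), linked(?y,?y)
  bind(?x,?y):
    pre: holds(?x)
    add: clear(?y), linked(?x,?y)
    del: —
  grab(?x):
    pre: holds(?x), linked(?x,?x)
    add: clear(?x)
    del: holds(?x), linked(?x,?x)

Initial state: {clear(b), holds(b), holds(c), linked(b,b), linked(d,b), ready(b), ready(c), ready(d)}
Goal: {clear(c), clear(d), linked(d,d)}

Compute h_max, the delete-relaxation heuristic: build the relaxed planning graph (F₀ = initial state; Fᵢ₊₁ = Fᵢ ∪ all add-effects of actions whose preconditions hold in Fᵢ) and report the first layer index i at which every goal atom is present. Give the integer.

F0 = init (8 atoms)
F1 = F0 ∪ {clear(c), clear(d), holds(d), linked(b,c), linked(b,d), linked(c,b), linked(c,c), linked(c,d)}  (16 atoms)
F2 = F1 ∪ {linked(d,c), linked(d,d)}  (18 atoms)
goal ⊆ F2  ⇒  h_max = 2

2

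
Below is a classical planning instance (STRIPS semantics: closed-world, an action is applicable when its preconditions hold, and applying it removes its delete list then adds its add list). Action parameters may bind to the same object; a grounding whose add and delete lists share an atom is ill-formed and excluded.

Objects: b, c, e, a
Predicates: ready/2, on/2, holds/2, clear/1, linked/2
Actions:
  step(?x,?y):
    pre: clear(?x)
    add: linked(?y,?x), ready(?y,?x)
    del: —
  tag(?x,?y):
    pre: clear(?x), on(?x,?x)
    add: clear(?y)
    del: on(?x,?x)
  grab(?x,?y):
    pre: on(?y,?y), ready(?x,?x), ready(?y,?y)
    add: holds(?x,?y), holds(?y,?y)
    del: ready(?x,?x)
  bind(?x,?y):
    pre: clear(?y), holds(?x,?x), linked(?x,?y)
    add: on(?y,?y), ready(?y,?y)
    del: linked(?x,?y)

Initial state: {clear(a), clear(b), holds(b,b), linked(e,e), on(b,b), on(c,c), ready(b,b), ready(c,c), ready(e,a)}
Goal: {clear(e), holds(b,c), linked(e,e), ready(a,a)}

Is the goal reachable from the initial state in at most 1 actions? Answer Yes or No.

No

1. step(a,a)  →  {clear(a), clear(b), holds(b,b), linked(a,a), linked(e,e), on(b,b), on(c,c), ready(a,a), ready(b,b), ready(c,c), ready(e,a)}
2. tag(b,e)  →  {clear(a), clear(b), clear(e), holds(b,b), linked(a,a), linked(e,e), on(c,c), ready(a,a), ready(b,b), ready(c,c), ready(e,a)}
3. grab(b,c)  →  {clear(a), clear(b), clear(e), holds(b,b), holds(b,c), holds(c,c), linked(a,a), linked(e,e), on(c,c), ready(a,a), ready(c,c), ready(e,a)}
optimal plan length = 3; 3 > 1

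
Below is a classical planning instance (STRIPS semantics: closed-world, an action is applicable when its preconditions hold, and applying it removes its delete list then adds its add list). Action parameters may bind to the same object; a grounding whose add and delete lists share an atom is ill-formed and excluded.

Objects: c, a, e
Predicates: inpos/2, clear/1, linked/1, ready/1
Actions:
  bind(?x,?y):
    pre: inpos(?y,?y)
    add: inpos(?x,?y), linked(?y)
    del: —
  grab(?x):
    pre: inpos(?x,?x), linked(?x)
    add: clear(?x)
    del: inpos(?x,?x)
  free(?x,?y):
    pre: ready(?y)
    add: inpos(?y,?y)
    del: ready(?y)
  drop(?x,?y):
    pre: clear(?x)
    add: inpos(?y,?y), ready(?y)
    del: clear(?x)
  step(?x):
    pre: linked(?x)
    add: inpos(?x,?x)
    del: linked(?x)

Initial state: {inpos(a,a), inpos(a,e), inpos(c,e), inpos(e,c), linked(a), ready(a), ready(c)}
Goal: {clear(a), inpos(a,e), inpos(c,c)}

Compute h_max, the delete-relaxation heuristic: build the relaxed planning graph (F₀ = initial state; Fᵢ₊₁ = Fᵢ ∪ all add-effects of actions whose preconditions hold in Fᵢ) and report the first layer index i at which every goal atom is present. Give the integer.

1

F0 = init (7 atoms)
F1 = F0 ∪ {clear(a), inpos(c,a), inpos(c,c), inpos(e,a)}  (11 atoms)
goal ⊆ F1  ⇒  h_max = 1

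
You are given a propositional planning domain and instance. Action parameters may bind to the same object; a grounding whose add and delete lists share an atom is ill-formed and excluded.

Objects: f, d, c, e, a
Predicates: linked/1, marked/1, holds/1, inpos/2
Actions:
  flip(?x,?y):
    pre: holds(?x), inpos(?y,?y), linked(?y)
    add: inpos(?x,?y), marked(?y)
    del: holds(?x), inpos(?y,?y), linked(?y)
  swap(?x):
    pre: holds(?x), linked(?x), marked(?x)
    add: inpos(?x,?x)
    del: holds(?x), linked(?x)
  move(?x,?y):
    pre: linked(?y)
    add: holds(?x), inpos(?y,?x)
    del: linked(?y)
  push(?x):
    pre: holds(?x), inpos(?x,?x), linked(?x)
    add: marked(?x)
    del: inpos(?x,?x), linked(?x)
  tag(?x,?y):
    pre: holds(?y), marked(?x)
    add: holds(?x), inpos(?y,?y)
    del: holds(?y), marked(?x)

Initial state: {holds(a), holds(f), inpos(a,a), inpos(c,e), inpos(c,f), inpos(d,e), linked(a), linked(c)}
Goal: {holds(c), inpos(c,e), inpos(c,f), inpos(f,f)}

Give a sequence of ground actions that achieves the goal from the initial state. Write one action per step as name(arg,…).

1. move(c,c)  →  {holds(a), holds(c), holds(f), inpos(a,a), inpos(c,c), inpos(c,e), inpos(c,f), inpos(d,e), linked(a)}
2. push(a)  →  {holds(a), holds(c), holds(f), inpos(c,c), inpos(c,e), inpos(c,f), inpos(d,e), marked(a)}
3. tag(a,f)  →  {holds(a), holds(c), inpos(c,c), inpos(c,e), inpos(c,f), inpos(d,e), inpos(f,f)}

move(c,c); push(a); tag(a,f)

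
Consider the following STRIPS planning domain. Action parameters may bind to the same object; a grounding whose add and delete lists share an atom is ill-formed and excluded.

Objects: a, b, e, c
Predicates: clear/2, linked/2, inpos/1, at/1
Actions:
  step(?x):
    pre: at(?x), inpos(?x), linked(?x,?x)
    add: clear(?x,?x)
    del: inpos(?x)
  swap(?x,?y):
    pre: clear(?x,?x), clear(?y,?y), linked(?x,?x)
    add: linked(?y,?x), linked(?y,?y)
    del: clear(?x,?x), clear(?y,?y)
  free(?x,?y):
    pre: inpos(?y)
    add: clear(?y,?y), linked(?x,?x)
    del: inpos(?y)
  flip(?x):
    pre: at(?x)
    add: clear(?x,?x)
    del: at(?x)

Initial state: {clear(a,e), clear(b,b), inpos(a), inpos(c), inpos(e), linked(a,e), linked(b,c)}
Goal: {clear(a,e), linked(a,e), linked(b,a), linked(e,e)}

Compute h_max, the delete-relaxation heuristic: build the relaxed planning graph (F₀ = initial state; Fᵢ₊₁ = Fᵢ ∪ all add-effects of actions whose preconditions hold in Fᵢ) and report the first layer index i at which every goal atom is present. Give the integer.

2

F0 = init (7 atoms)
F1 = F0 ∪ {clear(a,a), clear(c,c), clear(e,e), linked(a,a), linked(b,b), linked(c,c), linked(e,e)}  (14 atoms)
F2 = F1 ∪ {linked(a,b), linked(a,c), linked(b,a), linked(b,e), linked(c,a), linked(c,b), linked(c,e), linked(e,a), linked(e,b), linked(e,c)}  (24 atoms)
goal ⊆ F2  ⇒  h_max = 2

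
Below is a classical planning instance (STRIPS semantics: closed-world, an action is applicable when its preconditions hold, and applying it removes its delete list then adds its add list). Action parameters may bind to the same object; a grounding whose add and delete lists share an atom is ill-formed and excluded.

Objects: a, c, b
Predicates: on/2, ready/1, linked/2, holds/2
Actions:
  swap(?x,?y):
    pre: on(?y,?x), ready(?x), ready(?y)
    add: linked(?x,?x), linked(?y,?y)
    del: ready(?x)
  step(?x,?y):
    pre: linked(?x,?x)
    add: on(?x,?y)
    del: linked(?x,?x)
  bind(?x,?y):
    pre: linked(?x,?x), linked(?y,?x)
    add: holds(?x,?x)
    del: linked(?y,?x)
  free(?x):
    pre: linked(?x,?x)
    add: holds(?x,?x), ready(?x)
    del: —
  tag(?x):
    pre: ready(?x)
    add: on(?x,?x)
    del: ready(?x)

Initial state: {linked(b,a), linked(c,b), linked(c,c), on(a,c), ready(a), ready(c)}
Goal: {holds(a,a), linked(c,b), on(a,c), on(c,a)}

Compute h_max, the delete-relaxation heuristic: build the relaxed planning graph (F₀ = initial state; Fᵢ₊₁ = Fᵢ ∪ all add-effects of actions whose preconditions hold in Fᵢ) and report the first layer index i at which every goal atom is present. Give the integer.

2

F0 = init (6 atoms)
F1 = F0 ∪ {holds(c,c), linked(a,a), on(a,a), on(c,a), on(c,b), on(c,c)}  (12 atoms)
F2 = F1 ∪ {holds(a,a), on(a,b)}  (14 atoms)
goal ⊆ F2  ⇒  h_max = 2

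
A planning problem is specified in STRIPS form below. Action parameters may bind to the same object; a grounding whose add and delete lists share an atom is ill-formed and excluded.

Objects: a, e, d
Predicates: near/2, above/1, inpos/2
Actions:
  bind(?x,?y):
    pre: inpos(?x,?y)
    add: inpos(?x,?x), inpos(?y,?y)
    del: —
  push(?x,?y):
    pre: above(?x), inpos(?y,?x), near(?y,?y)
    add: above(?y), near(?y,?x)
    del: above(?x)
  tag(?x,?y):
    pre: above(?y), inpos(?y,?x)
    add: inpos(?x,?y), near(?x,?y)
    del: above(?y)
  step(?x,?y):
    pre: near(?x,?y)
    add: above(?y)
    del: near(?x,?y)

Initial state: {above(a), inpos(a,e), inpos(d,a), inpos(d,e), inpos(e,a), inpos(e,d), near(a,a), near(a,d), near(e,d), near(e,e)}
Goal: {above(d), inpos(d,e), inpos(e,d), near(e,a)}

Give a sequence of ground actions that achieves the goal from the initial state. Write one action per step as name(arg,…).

push(a,e); step(a,d)

1. push(a,e)  →  {above(e), inpos(a,e), inpos(d,a), inpos(d,e), inpos(e,a), inpos(e,d), near(a,a), near(a,d), near(e,a), near(e,d), near(e,e)}
2. step(a,d)  →  {above(d), above(e), inpos(a,e), inpos(d,a), inpos(d,e), inpos(e,a), inpos(e,d), near(a,a), near(e,a), near(e,d), near(e,e)}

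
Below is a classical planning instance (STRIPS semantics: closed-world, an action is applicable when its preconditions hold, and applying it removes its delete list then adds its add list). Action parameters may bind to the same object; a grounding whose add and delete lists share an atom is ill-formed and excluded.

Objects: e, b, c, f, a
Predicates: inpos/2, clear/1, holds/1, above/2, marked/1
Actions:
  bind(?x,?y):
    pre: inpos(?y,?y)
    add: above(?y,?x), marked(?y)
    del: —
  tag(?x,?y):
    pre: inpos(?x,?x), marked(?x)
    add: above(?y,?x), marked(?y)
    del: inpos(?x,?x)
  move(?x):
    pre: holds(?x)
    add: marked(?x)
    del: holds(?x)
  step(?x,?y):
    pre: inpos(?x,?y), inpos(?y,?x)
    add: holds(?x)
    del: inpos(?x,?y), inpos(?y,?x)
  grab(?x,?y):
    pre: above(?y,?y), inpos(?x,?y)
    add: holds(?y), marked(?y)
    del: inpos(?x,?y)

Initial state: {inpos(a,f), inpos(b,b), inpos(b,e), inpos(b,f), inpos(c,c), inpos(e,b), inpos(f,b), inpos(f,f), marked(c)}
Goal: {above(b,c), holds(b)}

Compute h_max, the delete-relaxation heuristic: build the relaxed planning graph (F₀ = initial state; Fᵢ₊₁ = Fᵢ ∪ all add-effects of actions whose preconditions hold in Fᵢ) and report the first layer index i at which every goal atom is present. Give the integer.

1

F0 = init (9 atoms)
F1 = F0 ∪ {above(a,c), above(b,a), above(b,b), above(b,c), above(b,e), above(b,f), above(c,a), above(c,b), above(c,c), above(c,e), above(c,f), above(e,c), above(f,a), above(f,b), above(f,c), above(f,e), above(f,f), holds(b), holds(c), holds(e), holds(f), marked(a), marked(b), marked(e), marked(f)}  (34 atoms)
goal ⊆ F1  ⇒  h_max = 1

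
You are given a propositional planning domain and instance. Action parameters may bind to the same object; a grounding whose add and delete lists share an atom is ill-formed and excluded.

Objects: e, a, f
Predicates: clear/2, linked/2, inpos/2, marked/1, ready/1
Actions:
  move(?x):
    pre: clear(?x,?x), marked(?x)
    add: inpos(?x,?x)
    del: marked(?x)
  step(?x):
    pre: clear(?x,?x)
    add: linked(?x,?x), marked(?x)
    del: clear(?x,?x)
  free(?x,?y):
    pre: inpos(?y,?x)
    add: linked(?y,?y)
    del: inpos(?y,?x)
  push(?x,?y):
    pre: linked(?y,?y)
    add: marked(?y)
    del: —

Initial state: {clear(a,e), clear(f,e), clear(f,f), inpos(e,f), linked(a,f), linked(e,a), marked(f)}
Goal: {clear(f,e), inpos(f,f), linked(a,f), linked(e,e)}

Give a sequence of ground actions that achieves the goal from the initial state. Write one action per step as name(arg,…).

move(f); free(f,e)

1. move(f)  →  {clear(a,e), clear(f,e), clear(f,f), inpos(e,f), inpos(f,f), linked(a,f), linked(e,a)}
2. free(f,e)  →  {clear(a,e), clear(f,e), clear(f,f), inpos(f,f), linked(a,f), linked(e,a), linked(e,e)}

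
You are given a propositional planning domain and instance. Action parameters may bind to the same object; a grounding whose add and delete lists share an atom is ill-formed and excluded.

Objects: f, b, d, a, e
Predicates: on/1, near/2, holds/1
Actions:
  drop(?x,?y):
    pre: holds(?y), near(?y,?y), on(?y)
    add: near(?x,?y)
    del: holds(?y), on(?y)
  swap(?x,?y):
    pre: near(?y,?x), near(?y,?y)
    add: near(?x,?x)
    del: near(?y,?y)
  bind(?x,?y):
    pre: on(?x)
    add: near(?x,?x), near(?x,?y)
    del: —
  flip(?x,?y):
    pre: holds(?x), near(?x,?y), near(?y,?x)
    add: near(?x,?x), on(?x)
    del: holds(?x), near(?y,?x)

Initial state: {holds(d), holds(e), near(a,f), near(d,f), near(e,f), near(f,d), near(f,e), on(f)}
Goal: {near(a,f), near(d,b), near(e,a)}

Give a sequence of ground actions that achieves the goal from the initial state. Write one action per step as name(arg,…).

1. flip(d,f)  →  {holds(e), near(a,f), near(d,d), near(d,f), near(e,f), near(f,e), on(d), on(f)}
2. bind(d,b)  →  {holds(e), near(a,f), near(d,b), near(d,d), near(d,f), near(e,f), near(f,e), on(d), on(f)}
3. flip(e,f)  →  {near(a,f), near(d,b), near(d,d), near(d,f), near(e,e), near(e,f), on(d), on(e), on(f)}
4. bind(e,a)  →  {near(a,f), near(d,b), near(d,d), near(d,f), near(e,a), near(e,e), near(e,f), on(d), on(e), on(f)}

flip(d,f); bind(d,b); flip(e,f); bind(e,a)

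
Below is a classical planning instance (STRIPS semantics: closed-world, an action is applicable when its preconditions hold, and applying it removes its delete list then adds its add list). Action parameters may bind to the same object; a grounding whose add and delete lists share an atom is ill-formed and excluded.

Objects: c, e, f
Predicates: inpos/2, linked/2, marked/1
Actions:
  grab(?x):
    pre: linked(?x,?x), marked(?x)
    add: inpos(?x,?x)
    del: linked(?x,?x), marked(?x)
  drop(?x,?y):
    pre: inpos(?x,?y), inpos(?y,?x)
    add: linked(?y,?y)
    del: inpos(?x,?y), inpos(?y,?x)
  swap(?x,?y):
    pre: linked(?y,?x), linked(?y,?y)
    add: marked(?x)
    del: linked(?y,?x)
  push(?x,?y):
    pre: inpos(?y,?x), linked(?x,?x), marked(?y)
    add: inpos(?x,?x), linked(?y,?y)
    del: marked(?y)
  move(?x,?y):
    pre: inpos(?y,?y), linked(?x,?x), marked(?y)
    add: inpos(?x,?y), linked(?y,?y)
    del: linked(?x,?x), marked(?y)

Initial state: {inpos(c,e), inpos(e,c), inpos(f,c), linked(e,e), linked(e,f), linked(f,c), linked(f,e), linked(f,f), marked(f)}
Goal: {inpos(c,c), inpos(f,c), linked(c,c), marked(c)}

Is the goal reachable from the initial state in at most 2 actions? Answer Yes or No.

1. drop(e,c)  →  {inpos(f,c), linked(c,c), linked(e,e), linked(e,f), linked(f,c), linked(f,e), linked(f,f), marked(f)}
2. swap(c,f)  →  {inpos(f,c), linked(c,c), linked(e,e), linked(e,f), linked(f,e), linked(f,f), marked(c), marked(f)}
3. push(c,f)  →  {inpos(c,c), inpos(f,c), linked(c,c), linked(e,e), linked(e,f), linked(f,e), linked(f,f), marked(c)}
optimal plan length = 3; 3 > 2

No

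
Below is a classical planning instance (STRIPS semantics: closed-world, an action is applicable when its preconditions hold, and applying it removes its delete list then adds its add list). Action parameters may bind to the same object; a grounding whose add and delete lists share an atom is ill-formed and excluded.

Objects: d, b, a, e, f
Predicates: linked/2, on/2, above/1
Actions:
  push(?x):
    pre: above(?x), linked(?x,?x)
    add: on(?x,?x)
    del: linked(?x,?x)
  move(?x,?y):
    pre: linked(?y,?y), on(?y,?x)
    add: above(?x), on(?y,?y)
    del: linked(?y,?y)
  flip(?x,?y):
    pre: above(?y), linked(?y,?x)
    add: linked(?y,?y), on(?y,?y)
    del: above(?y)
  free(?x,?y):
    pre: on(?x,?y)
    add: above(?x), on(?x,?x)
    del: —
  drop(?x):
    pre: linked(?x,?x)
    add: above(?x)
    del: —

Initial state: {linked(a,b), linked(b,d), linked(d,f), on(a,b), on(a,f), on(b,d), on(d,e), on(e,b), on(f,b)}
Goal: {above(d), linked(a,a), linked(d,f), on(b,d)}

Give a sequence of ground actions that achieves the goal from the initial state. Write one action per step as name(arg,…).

free(d,e); free(a,b); flip(b,a)

1. free(d,e)  →  {above(d), linked(a,b), linked(b,d), linked(d,f), on(a,b), on(a,f), on(b,d), on(d,d), on(d,e), on(e,b), on(f,b)}
2. free(a,b)  →  {above(a), above(d), linked(a,b), linked(b,d), linked(d,f), on(a,a), on(a,b), on(a,f), on(b,d), on(d,d), on(d,e), on(e,b), on(f,b)}
3. flip(b,a)  →  {above(d), linked(a,a), linked(a,b), linked(b,d), linked(d,f), on(a,a), on(a,b), on(a,f), on(b,d), on(d,d), on(d,e), on(e,b), on(f,b)}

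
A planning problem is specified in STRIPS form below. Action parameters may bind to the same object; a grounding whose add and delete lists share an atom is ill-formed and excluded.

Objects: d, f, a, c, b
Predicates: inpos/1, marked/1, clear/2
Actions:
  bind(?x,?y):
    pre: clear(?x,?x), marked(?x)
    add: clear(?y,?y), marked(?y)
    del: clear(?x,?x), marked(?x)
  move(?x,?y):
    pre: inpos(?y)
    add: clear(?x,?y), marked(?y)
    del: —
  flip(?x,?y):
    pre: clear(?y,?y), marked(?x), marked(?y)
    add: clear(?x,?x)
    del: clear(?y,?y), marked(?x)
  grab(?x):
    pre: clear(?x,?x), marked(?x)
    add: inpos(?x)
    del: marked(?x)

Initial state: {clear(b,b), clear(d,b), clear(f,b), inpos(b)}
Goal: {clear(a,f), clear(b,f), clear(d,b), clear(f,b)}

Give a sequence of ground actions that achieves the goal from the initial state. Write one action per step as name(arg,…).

1. move(d,b)  →  {clear(b,b), clear(d,b), clear(f,b), inpos(b), marked(b)}
2. bind(b,f)  →  {clear(d,b), clear(f,b), clear(f,f), inpos(b), marked(f)}
3. grab(f)  →  {clear(d,b), clear(f,b), clear(f,f), inpos(b), inpos(f)}
4. move(a,f)  →  {clear(a,f), clear(d,b), clear(f,b), clear(f,f), inpos(b), inpos(f), marked(f)}
5. move(b,f)  →  {clear(a,f), clear(b,f), clear(d,b), clear(f,b), clear(f,f), inpos(b), inpos(f), marked(f)}

move(d,b); bind(b,f); grab(f); move(a,f); move(b,f)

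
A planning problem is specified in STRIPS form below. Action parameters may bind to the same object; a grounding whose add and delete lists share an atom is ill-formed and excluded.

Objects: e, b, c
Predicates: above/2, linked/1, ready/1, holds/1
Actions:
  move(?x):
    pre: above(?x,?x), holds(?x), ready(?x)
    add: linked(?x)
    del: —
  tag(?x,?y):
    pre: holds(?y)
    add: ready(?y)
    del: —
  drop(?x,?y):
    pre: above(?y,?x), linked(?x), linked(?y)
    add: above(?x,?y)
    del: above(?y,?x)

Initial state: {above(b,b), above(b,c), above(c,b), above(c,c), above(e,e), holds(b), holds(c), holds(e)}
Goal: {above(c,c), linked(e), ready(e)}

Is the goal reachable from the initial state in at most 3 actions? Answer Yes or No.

1. tag(e,e)  →  {above(b,b), above(b,c), above(c,b), above(c,c), above(e,e), holds(b), holds(c), holds(e), ready(e)}
2. move(e)  →  {above(b,b), above(b,c), above(c,b), above(c,c), above(e,e), holds(b), holds(c), holds(e), linked(e), ready(e)}
optimal plan length = 2; 2 ≤ 3

Yes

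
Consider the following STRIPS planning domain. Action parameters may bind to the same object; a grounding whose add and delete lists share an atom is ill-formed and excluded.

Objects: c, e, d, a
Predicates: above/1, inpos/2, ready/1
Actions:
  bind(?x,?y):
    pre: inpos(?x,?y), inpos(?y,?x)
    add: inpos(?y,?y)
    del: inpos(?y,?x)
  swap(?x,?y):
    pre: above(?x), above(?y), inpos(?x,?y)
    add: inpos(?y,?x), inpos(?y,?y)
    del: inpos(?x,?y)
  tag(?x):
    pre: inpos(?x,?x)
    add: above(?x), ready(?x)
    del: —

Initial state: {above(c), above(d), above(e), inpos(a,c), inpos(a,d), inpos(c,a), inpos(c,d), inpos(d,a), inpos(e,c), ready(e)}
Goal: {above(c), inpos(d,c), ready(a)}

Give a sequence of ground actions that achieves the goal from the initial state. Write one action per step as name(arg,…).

1. bind(c,a)  →  {above(c), above(d), above(e), inpos(a,a), inpos(a,d), inpos(c,a), inpos(c,d), inpos(d,a), inpos(e,c), ready(e)}
2. swap(c,d)  →  {above(c), above(d), above(e), inpos(a,a), inpos(a,d), inpos(c,a), inpos(d,a), inpos(d,c), inpos(d,d), inpos(e,c), ready(e)}
3. tag(a)  →  {above(a), above(c), above(d), above(e), inpos(a,a), inpos(a,d), inpos(c,a), inpos(d,a), inpos(d,c), inpos(d,d), inpos(e,c), ready(a), ready(e)}

bind(c,a); swap(c,d); tag(a)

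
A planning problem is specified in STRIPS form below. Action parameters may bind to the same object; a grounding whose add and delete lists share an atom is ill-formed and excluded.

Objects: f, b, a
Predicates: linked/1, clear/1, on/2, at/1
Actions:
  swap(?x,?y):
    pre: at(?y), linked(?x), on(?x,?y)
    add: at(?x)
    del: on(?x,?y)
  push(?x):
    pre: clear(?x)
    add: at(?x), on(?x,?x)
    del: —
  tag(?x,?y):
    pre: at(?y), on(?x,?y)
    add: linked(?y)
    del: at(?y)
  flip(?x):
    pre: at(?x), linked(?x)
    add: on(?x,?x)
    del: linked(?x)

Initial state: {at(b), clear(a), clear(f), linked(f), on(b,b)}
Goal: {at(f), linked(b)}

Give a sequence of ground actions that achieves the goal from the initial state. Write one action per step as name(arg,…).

1. push(f)  →  {at(b), at(f), clear(a), clear(f), linked(f), on(b,b), on(f,f)}
2. tag(b,b)  →  {at(f), clear(a), clear(f), linked(b), linked(f), on(b,b), on(f,f)}

push(f); tag(b,b)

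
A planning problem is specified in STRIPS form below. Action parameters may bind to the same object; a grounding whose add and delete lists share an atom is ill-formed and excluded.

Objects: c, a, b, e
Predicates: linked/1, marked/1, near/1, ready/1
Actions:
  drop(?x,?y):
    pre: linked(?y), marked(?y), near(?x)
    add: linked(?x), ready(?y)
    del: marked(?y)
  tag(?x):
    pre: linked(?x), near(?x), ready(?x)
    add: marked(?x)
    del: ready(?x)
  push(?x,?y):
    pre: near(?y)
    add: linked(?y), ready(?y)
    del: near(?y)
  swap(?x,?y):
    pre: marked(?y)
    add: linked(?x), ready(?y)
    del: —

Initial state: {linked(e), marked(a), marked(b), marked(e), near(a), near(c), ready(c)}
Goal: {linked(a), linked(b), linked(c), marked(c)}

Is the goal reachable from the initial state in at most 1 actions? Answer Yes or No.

1. drop(c,e)  →  {linked(c), linked(e), marked(a), marked(b), near(a), near(c), ready(c), ready(e)}
2. tag(c)  →  {linked(c), linked(e), marked(a), marked(b), marked(c), near(a), near(c), ready(e)}
3. push(c,a)  →  {linked(a), linked(c), linked(e), marked(a), marked(b), marked(c), near(c), ready(a), ready(e)}
4. swap(b,c)  →  {linked(a), linked(b), linked(c), linked(e), marked(a), marked(b), marked(c), near(c), ready(a), ready(c), ready(e)}
optimal plan length = 4; 4 > 1

No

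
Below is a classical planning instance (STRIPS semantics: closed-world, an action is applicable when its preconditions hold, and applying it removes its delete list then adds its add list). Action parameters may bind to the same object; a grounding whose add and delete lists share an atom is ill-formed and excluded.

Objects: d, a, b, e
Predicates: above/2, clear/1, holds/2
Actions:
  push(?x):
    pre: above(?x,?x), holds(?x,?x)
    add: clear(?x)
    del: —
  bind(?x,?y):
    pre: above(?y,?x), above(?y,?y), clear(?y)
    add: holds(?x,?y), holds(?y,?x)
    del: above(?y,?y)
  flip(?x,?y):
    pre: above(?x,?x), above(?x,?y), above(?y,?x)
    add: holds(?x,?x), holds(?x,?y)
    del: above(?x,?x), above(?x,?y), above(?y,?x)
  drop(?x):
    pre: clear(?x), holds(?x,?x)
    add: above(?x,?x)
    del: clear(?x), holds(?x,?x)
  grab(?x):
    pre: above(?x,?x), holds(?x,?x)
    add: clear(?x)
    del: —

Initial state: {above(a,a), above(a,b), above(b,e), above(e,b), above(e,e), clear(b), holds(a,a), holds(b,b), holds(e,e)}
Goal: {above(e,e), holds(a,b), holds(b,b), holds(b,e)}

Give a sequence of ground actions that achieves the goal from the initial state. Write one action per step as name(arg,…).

1. push(a)  →  {above(a,a), above(a,b), above(b,e), above(e,b), above(e,e), clear(a), clear(b), holds(a,a), holds(b,b), holds(e,e)}
2. bind(b,a)  →  {above(a,b), above(b,e), above(e,b), above(e,e), clear(a), clear(b), holds(a,a), holds(a,b), holds(b,a), holds(b,b), holds(e,e)}
3. drop(b)  →  {above(a,b), above(b,b), above(b,e), above(e,b), above(e,e), clear(a), holds(a,a), holds(a,b), holds(b,a), holds(e,e)}
4. flip(b,e)  →  {above(a,b), above(e,e), clear(a), holds(a,a), holds(a,b), holds(b,a), holds(b,b), holds(b,e), holds(e,e)}

push(a); bind(b,a); drop(b); flip(b,e)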